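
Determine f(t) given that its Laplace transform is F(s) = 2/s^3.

f(t) = t^2

Since L{t^2} = 2!/s^3 = 2/s^3, the inverse is t^2.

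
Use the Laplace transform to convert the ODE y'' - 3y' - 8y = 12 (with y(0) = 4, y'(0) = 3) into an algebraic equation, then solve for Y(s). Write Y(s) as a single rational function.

Y(s) = (4*s^2 - 9*s + 12)/(s^3 - 3*s^2 - 8*s)

Transform both sides with L{·}.
The derivative rules (L{y''} = s^2 Y - s·y(0) - y'(0) and L{y'} = sY - y(0), with y(0) = 4, y'(0) = 3) turn the left side into (s^2 - 3*s - 8)Y - (4*s - 9).
The right side is L{12} = 12/s.
So (s^2 - 3*s - 8)Y = 12/s + (4*s - 9).
Isolate Y and clear denominators.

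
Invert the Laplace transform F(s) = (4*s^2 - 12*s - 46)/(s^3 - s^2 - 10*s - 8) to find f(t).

Factor the denominator: s^3 - s^2 - 10*s - 8 = (s - 4)*(s + 1)*(s + 2).
Partial fraction decomposition gives [-1/(s + 2)] + [6/(s + 1)] + [-1/(s - 4)].
Invert each term: -1/(s + 2) ↔ -e^(-2t); 6/(s + 1) ↔ 6e^(-t); -1/(s - 4) ↔ -e^(4t).

f(t) = -exp(4*t) + 6*exp(-t) - exp(-2*t)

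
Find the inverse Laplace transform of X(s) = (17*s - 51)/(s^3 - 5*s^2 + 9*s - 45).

Factor the denominator: s^3 - 5*s^2 + 9*s - 45 = (s - 5)*(s^2 + 9).
Partial fraction decomposition gives [1/(s - 5)] + [-s/(s^2 + 9)] + [12/(s^2 + 9)].
Invert each term: 1/(s - 5) ↔ e^(5t); -1·s/(s^2 + 9) ↔ -cos(3t); 4·3/(s^2 + 9) ↔ 4sin(3t).

exp(5*t) + 4*sin(3*t) - cos(3*t)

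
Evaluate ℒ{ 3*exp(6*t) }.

L{3} = 3/s.
By the first shifting theorem, multiplying by e^(6t) replaces s with s - 6.

3/(s - 6)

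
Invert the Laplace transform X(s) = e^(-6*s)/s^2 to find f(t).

f(t) = Heaviside(t - 6)*(t - 6)

The factor e^(-6s) signals a time shift by c = 6 (second shifting theorem).
L{t} = 1!/s^2 = 1/s^2, so L^-1{s^(-2)} = t.
Hence the inverse is u(t - 6) times that function evaluated at t - 6.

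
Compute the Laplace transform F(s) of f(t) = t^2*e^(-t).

L{e^(-t)} = 1/(s + 1).
Then apply L{t^2·g(t)} = (-1)^2 d^2/ds^2[G(s)] with G(s) = 1/(s + 1):
differentiating 2 times and applying the sign gives 2/(s + 1)^3.

F(s) = 2/(s + 1)^3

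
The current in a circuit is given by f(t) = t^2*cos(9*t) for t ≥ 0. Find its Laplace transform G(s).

G(s) = 2*s*(s^2 - 243)/(s^2 + 81)^3

L{cos(9t)} = s/(s^2 + 81).
Then apply L{t^2·g(t)} = (-1)^2 d^2/ds^2[H(s)] with H(s) = s/(s^2 + 81):
differentiating 2 times and applying the sign gives 2*s*(s^2 - 243)/(s^2 + 81)^3.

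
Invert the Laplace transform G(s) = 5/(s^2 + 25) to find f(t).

f(t) = sin(5*t)

Since L{sin(5t)} = 5/(s^2 + 25), the inverse is sin(5*t).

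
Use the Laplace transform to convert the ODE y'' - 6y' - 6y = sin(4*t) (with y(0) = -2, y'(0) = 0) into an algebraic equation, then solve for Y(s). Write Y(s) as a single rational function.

Y(s) = (-2*s^3 + 12*s^2 - 32*s + 196)/(s^4 - 6*s^3 + 10*s^2 - 96*s - 96)

Transform both sides with L{·}.
With L{y''} = s^2 Y - s·y(0) - y'(0) and L{y'} = sY - y(0), with y(0) = -2, y'(0) = 0: the LHS transforms to (s^2 - 6*s - 6)Y - (-2*s + 12).
The right side is L{sin(4*t)} = 4/(s^2 + 16).
So (s^2 - 6*s - 6)Y = 4/(s^2 + 16) + (-2*s + 12).
Divide through and combine into a single rational function.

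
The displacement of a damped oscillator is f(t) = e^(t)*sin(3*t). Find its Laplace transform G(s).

L{sin(3t)} = 3/(s^2 + 9).
By the first shifting theorem, multiplying by e^(t) replaces s with s - 1.

G(s) = 3/((s - 1)^2 + 9)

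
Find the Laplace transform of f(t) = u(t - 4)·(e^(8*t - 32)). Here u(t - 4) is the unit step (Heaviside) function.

By the second shifting theorem, L{u(t - c)·g(t - c)} = e^(-cs)·G(s) with c = 4 and G(s) = L{g(t)}.
L{e^(8t)} = 1/(s - 8).

exp(-4*s)/(s - 8)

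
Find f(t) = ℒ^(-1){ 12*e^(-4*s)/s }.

f(t) = Heaviside(t - 4)*(12)

The factor e^(-4s) signals a time shift by c = 4 (second shifting theorem).
L{12} = 12/s, so L^-1{12/s} = 12.
Hence the inverse is u(t - 4) times that function evaluated at t - 4.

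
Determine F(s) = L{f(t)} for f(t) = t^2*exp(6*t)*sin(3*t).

F(s) = 18*(s^2 - 12*s + 33)/(s^2 - 12*s + 45)^3

L{sin(3t)} = 3/(s^2 + 9).
Multiplying by e^(6t) shifts s → s - 6, so L{exp(6*t)*sin(3*t)} = 3/((s - 6)^2 + 9).
Then apply L{t^2·g(t)} = (-1)^2 d^2/ds^2[G(s)] with G(s) = 3/((s - 6)^2 + 9):
differentiating 2 times and applying the sign gives 18*(s^2 - 12*s + 33)/(s^2 - 12*s + 45)^3.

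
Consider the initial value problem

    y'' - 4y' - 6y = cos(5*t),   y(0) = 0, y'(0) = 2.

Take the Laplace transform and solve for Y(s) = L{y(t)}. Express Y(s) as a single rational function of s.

Take the Laplace transform of both sides.
The derivative rules (L{y''} = s^2 Y - s·y(0) - y'(0) and L{y'} = sY - y(0), with y(0) = 0, y'(0) = 2) turn the left side into (s^2 - 4*s - 6)Y - (2).
The right side is L{cos(5*t)} = s/(s^2 + 25).
So (s^2 - 4*s - 6)Y = s/(s^2 + 25) + (2).
Divide through and combine into a single rational function.

Y(s) = (2*s^2 + s + 50)/(s^4 - 4*s^3 + 19*s^2 - 100*s - 150)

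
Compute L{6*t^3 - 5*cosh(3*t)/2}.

The transform is linear, so treat each term independently.
(-5/2)·[L{cosh(3t)} = s/(s^2 - 9)]; (6)·[L{t^3} = 3!/s^4 = 6/s^4].

-5*s/(2*(s^2 - 9)) + 36/s^4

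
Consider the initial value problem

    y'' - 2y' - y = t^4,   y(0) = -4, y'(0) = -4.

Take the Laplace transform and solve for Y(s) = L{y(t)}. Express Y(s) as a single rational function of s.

Transform both sides with L{·}.
With L{y''} = s^2 Y - s·y(0) - y'(0) and L{y'} = sY - y(0), with y(0) = -4, y'(0) = -4: the LHS transforms to (s^2 - 2*s - 1)Y - (-4*s + 4).
The right side is L{t^4} = 24/s^5.
So (s^2 - 2*s - 1)Y = 24/s^5 + (-4*s + 4).
Divide through and combine into a single rational function.

Y(s) = (-4*s^6 + 4*s^5 + 24)/(s^7 - 2*s^6 - s^5)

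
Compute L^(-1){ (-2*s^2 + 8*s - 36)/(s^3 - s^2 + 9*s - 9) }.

Factor the denominator: s^3 - s^2 + 9*s - 9 = (s - 1)*(s^2 + 9).
Partial fraction decomposition gives [-3/(s - 1)] + [s/(s^2 + 9)] + [9/(s^2 + 9)].
Invert each term: -3/(s - 1) ↔ -3e^(t); 1·s/(s^2 + 9) ↔ cos(3t); 3·3/(s^2 + 9) ↔ 3sin(3t).

-3*exp(t) + 3*sin(3*t) + cos(3*t)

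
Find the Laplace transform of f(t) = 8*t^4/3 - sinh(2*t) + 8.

By linearity of the Laplace transform, transform each term separately.
L{8} = 8/s; (8/3)·[L{t^4} = 4!/s^5 = 24/s^5]; (-1)·[L{sinh(2t)} = 2/(s^2 - 4)].

-2/(s^2 - 4) + 8/s + 64/s^5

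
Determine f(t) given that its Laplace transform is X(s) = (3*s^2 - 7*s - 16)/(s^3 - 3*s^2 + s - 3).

f(t) = -exp(3*t) + 5*sin(t) + 4*cos(t)

Factor the denominator: s^3 - 3*s^2 + s - 3 = (s - 3)*(s^2 + 1).
Partial fraction decomposition gives [-1/(s - 3)] + [4*s/(s^2 + 1)] + [5/(s^2 + 1)].
Invert each term: -1/(s - 3) ↔ -e^(3t); 4·s/(s^2 + 1) ↔ 4cos(t); 5·1/(s^2 + 1) ↔ 5sin(t).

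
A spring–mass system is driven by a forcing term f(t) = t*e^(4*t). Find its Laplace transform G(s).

L{e^(4t)} = 1/(s - 4).
Then apply L{t·g(t)} = -d/ds[H(s)] with H(s) = 1/(s - 4):
differentiating 1 time and applying the sign gives (s - 4)^(-2).

G(s) = (s - 4)^(-2)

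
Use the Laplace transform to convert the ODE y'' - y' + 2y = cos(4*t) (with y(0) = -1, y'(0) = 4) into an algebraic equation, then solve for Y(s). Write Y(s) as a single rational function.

Apply the Laplace transform to the equation.
Using L{y''} = s^2 Y - s·y(0) - y'(0) and L{y'} = sY - y(0), with y(0) = -1, y'(0) = 4, the left side becomes (s^2 - s + 2)Y - (-s + 5).
The right side is L{cos(4*t)} = s/(s^2 + 16).
So (s^2 - s + 2)Y = s/(s^2 + 16) + (-s + 5).
Solve for Y(s) and write it as one ratio of polynomials.

Y(s) = (-s^3 + 5*s^2 - 15*s + 80)/(s^4 - s^3 + 18*s^2 - 16*s + 32)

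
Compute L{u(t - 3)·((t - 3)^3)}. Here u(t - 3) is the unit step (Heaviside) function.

6*exp(-3*s)/s^4

By the second shifting theorem, L{u(t - c)·g(t - c)} = e^(-cs)·G(s) with c = 3 and G(s) = L{g(t)}.
L{t^3} = 3!/s^4 = 6/s^4.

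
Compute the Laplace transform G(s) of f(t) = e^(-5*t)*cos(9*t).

G(s) = (s + 5)/((s + 5)^2 + 81)

L{cos(9t)} = s/(s^2 + 81).
By the first shifting theorem, multiplying by e^(-5t) replaces s with s + 5.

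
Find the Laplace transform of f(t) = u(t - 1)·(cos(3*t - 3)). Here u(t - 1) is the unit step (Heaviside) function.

s*exp(-s)/(s^2 + 9)

By the second shifting theorem, L{u(t - c)·g(t - c)} = e^(-cs)·H(s) with c = 1 and H(s) = L{g(t)}.
L{cos(3t)} = s/(s^2 + 9).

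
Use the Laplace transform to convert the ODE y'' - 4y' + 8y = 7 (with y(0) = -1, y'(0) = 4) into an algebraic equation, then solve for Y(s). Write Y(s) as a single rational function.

Apply the Laplace transform to the equation.
Using L{y''} = s^2 Y - s·y(0) - y'(0) and L{y'} = sY - y(0), with y(0) = -1, y'(0) = 4, the left side becomes (s^2 - 4*s + 8)Y - (-s + 8).
The right side is L{7} = 7/s.
So (s^2 - 4*s + 8)Y = 7/s + (-s + 8).
Solve for Y(s) and write it as one ratio of polynomials.

Y(s) = (-s^2 + 8*s + 7)/(s^3 - 4*s^2 + 8*s)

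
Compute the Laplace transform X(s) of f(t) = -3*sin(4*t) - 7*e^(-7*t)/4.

X(s) = -12/(s^2 + 16) - 7/(4*(s + 7))

Apply the Laplace transform termwise.
(-7/4)·[L{e^(-7t)} = 1/(s + 7)]; (-3)·[L{sin(4t)} = 4/(s^2 + 16)].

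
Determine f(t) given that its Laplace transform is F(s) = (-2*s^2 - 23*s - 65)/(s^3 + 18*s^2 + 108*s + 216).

f(t) = t^2*exp(-6*t)/2 + t*exp(-6*t) - 2*exp(-6*t)

Factor the denominator: s^3 + 18*s^2 + 108*s + 216 = (s + 6)^3.
Partial fraction decomposition gives [-2/(s + 6)] + [(s + 6)^(-2)] + [(s + 6)^(-3)].
Invert each term: -2/(s + 6) ↔ -2e^(-6t); 1/(s + 6)^2 ↔ t·e^(-6t); 1/(s + 6)^3 ↔ (1/2)t^2·e^(-6t).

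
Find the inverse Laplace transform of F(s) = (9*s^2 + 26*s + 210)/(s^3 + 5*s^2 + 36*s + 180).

Factor the denominator: s^3 + 5*s^2 + 36*s + 180 = (s + 5)*(s^2 + 36).
Partial fraction decomposition gives [5/(s + 5)] + [4*s/(s^2 + 36)] + [6/(s^2 + 36)].
Invert each term: 5/(s + 5) ↔ 5e^(-5t); 4·s/(s^2 + 36) ↔ 4cos(6t); 1·6/(s^2 + 36) ↔ sin(6t).

sin(6*t) + 4*cos(6*t) + 5*exp(-5*t)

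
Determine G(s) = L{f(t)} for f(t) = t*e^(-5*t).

L{t} = 1!/s^2 = 1/s^2.
By the first shifting theorem, multiplying by e^(-5t) replaces s with s + 5.

G(s) = (s + 5)^(-2)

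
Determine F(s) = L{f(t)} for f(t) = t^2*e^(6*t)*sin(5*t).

L{sin(5t)} = 5/(s^2 + 25).
Multiplying by e^(6t) shifts s → s - 6, so L{e^(6*t)*sin(5*t)} = 5/((s - 6)^2 + 25).
Then apply L{t^2·g(t)} = (-1)^2 d^2/ds^2[G(s)] with G(s) = 5/((s - 6)^2 + 25):
differentiating 2 times and applying the sign gives 10*(3*s^2 - 36*s + 83)/(s^2 - 12*s + 61)^3.

F(s) = 10*(3*s^2 - 36*s + 83)/(s^2 - 12*s + 61)^3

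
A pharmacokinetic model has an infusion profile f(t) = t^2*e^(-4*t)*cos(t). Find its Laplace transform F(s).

F(s) = 2*(s + 4)*(s^2 + 8*s + 13)/(s^2 + 8*s + 17)^3

L{cos(t)} = s/(s^2 + 1).
Multiplying by e^(-4t) shifts s → s + 4, so L{e^(-4*t)*cos(t)} = (s + 4)/((s + 4)^2 + 1).
Then apply L{t^2·g(t)} = (-1)^2 d^2/ds^2[G(s)] with G(s) = (s + 4)/((s + 4)^2 + 1):
differentiating 2 times and applying the sign gives 2*(s + 4)*(s^2 + 8*s + 13)/(s^2 + 8*s + 17)^3.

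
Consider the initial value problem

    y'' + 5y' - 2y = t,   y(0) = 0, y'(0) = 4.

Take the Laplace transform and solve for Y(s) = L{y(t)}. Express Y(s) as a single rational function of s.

Take the Laplace transform of both sides.
Using L{y''} = s^2 Y - s·y(0) - y'(0) and L{y'} = sY - y(0), with y(0) = 0, y'(0) = 4, the left side becomes (s^2 + 5*s - 2)Y - (4).
The right side is L{t} = s^(-2).
So (s^2 + 5*s - 2)Y = s^(-2) + (4).
Solve for Y(s) and write it as one ratio of polynomials.

Y(s) = (4*s^2 + 1)/(s^4 + 5*s^3 - 2*s^2)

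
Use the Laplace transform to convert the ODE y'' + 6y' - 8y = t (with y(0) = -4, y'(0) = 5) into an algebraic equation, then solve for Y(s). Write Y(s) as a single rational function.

Laplace-transform each side.
With L{y''} = s^2 Y - s·y(0) - y'(0) and L{y'} = sY - y(0), with y(0) = -4, y'(0) = 5: the LHS transforms to (s^2 + 6*s - 8)Y - (-4*s - 19).
The right side is L{t} = s^(-2).
So (s^2 + 6*s - 8)Y = s^(-2) + (-4*s - 19).
Solve for Y(s) and write it as one ratio of polynomials.

Y(s) = (-4*s^3 - 19*s^2 + 1)/(s^4 + 6*s^3 - 8*s^2)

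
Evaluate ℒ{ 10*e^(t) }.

10/(s - 1)

L{10} = 10/s.
By the first shifting theorem, multiplying by e^(t) replaces s with s - 1.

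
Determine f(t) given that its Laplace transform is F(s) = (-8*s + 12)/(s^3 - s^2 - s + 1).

Factor the denominator: s^3 - s^2 - s + 1 = (s - 1)^2*(s + 1).
Partial fraction decomposition gives [-5/(s - 1)] + [2/(s - 1)^2] + [5/(s + 1)].
Invert each term: -5/(s - 1) ↔ -5e^(t); 2/(s - 1)^2 ↔ 2t·e^(t); 5/(s + 1) ↔ 5e^(-t).

f(t) = 2*t*exp(t) - 5*exp(t) + 5*exp(-t)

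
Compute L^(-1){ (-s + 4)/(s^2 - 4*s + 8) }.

Complete the square in the denominator: s^2 - 4*s + 8 = (s - 2)^2 + 2^2.
Split the numerator to match: -s + 4 = -1·(s - 2) + 1·2.
Invert each term: -1·(s - 2)/((s - 2)^2 + 4) ↔ -e^(2t)cos(2t); 1·2/((s - 2)^2 + 4) ↔ e^(2t)sin(2t).

exp(2*t)*sin(2*t) - exp(2*t)*cos(2*t)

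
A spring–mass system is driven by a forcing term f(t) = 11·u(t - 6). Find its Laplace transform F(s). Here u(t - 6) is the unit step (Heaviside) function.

F(s) = 11*exp(-6*s)/s

By the second shifting theorem, L{u(t - c)·g(t - c)} = e^(-cs)·G(s) with c = 6 and G(s) = L{g(t)}.
L{11} = 11/s.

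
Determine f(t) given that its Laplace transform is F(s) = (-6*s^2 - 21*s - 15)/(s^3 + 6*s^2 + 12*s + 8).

f(t) = 3*t^2*exp(-2*t)/2 + 3*t*exp(-2*t) - 6*exp(-2*t)

Factor the denominator: s^3 + 6*s^2 + 12*s + 8 = (s + 2)^3.
Partial fraction decomposition gives [-6/(s + 2)] + [3/(s + 2)^2] + [3/(s + 2)^3].
Invert each term: -6/(s + 2) ↔ -6e^(-2t); 3/(s + 2)^2 ↔ 3t·e^(-2t); 3/(s + 2)^3 ↔ (3/2)t^2·e^(-2t).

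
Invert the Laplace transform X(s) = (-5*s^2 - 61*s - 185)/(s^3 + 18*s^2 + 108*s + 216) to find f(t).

Factor the denominator: s^3 + 18*s^2 + 108*s + 216 = (s + 6)^3.
Partial fraction decomposition gives [-5/(s + 6)] + [-1/(s + 6)^2] + [(s + 6)^(-3)].
Invert each term: -5/(s + 6) ↔ -5e^(-6t); -1/(s + 6)^2 ↔ -t·e^(-6t); 1/(s + 6)^3 ↔ (1/2)t^2·e^(-6t).

f(t) = t^2*exp(-6*t)/2 - t*exp(-6*t) - 5*exp(-6*t)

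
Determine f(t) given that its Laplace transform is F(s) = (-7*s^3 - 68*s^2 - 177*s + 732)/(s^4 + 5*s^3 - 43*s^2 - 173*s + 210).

Factor the denominator: s^4 + 5*s^3 - 43*s^2 - 173*s + 210 = (s - 6)*(s - 1)*(s + 5)*(s + 7).
Partial fraction decomposition gives [-2/(s - 1)] + [6/(s + 5)] + [-6/(s - 6)] + [-5/(s + 7)].
Invert each term: -2/(s - 1) ↔ -2e^(t); 6/(s + 5) ↔ 6e^(-5t); -6/(s - 6) ↔ -6e^(6t); -5/(s + 7) ↔ -5e^(-7t).

f(t) = -6*exp(6*t) - 2*exp(t) + 6*exp(-5*t) - 5*exp(-7*t)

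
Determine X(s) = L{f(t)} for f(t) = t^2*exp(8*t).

X(s) = 2/(s - 8)^3

L{t^2} = 2!/s^3 = 2/s^3.
By the first shifting theorem, multiplying by e^(8t) replaces s with s - 8.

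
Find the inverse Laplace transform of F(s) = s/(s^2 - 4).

Since L{cosh(2t)} = s/(s^2 - 4), the inverse is cosh(2*t).

cosh(2*t)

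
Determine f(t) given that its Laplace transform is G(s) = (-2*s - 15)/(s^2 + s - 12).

f(t) = -3*exp(3*t) + exp(-4*t)

Factor the denominator: s^2 + s - 12 = (s - 3)*(s + 4).
Partial fraction decomposition gives [-3/(s - 3)] + [1/(s + 4)].
Invert each term: -3/(s - 3) ↔ -3e^(3t); 1/(s + 4) ↔ e^(-4t).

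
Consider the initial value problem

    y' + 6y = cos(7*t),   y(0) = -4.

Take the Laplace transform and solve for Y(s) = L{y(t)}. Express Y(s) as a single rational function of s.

Y(s) = (-4*s^2 + s - 196)/(s^3 + 6*s^2 + 49*s + 294)

Laplace-transform each side.
The derivative rules (L{y'} = sY - y(0) = sY - (-4)) turn the left side into (s + 6)Y - (-4).
The right side is L{cos(7*t)} = s/(s^2 + 49).
So (s + 6)Y = s/(s^2 + 49) + (-4).
Divide through and combine into a single rational function.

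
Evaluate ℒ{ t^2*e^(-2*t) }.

L{e^(-2t)} = 1/(s + 2).
Then apply L{t^2·g(t)} = (-1)^2 d^2/ds^2[G(s)] with G(s) = 1/(s + 2):
differentiating 2 times and applying the sign gives 2/(s + 2)^3.

2/(s + 2)^3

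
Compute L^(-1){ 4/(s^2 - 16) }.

sinh(4*t)

Since L{sinh(4t)} = 4/(s^2 - 16), the inverse is sinh(4*t).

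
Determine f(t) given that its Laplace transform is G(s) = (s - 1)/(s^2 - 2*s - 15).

Rewrite the denominator: s^2 - 2*s - 15 = (s - 1)^2 - 16.
The form in (s - 1) signals a first-shifting-theorem factor e^(t).
Since L{cosh(4t)} = s/(s^2 - 16), the inverse is exp(t)*cosh(4*t).

f(t) = exp(t)*cosh(4*t)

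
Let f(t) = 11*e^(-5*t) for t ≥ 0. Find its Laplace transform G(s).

G(s) = 11/(s + 5)

L{11} = 11/s.
By the first shifting theorem, multiplying by e^(-5t) replaces s with s + 5.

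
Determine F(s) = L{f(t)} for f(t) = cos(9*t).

L{cos(9t)} = s/(s^2 + 81).

F(s) = s/(s^2 + 81)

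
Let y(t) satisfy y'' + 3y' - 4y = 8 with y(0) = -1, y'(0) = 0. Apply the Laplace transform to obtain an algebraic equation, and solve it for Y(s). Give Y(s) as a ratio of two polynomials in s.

Y(s) = (-s^2 - 3*s + 8)/(s^3 + 3*s^2 - 4*s)

Transform both sides with L{·}.
With L{y''} = s^2 Y - s·y(0) - y'(0) and L{y'} = sY - y(0), with y(0) = -1, y'(0) = 0: the LHS transforms to (s^2 + 3*s - 4)Y - (-s - 3).
The right side is L{8} = 8/s.
So (s^2 + 3*s - 4)Y = 8/s + (-s - 3).
Solve for Y(s) and write it as one ratio of polynomials.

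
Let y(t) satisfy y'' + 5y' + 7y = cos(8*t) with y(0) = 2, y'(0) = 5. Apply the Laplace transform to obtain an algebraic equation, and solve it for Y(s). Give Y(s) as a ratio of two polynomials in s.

Y(s) = (2*s^3 + 15*s^2 + 129*s + 960)/(s^4 + 5*s^3 + 71*s^2 + 320*s + 448)

Laplace-transform each side.
With L{y''} = s^2 Y - s·y(0) - y'(0) and L{y'} = sY - y(0), with y(0) = 2, y'(0) = 5: the LHS transforms to (s^2 + 5*s + 7)Y - (2*s + 15).
The right side is L{cos(8*t)} = s/(s^2 + 64).
So (s^2 + 5*s + 7)Y = s/(s^2 + 64) + (2*s + 15).
Divide through and combine into a single rational function.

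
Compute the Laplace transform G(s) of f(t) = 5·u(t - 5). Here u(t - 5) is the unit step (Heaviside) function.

G(s) = 5*exp(-5*s)/s

By the second shifting theorem, L{u(t - c)·g(t - c)} = e^(-cs)·H(s) with c = 5 and H(s) = L{g(t)}.
L{5} = 5/s.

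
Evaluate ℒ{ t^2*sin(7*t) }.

L{sin(7t)} = 7/(s^2 + 49).
Then apply L{t^2·g(t)} = (-1)^2 d^2/ds^2[H(s)] with H(s) = 7/(s^2 + 49):
differentiating 2 times and applying the sign gives 14*(3*s^2 - 49)/(s^2 + 49)^3.

14*(3*s^2 - 49)/(s^2 + 49)^3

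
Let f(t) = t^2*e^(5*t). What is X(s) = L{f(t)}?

X(s) = 2/(s - 5)^3

L{e^(5t)} = 1/(s - 5).
Then apply L{t^2·g(t)} = (-1)^2 d^2/ds^2[G(s)] with G(s) = 1/(s - 5):
differentiating 2 times and applying the sign gives 2/(s - 5)^3.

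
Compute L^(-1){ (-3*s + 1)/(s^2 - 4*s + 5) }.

-5*exp(2*t)*sin(t) - 3*exp(2*t)*cos(t)

Complete the square in the denominator: s^2 - 4*s + 5 = (s - 2)^2 + 1^2.
Split the numerator to match: -3*s + 1 = -3·(s - 2) - 5·1.
Invert each term: -3·(s - 2)/((s - 2)^2 + 1) ↔ -3e^(2t)cos(t); -5·1/((s - 2)^2 + 1) ↔ -5e^(2t)sin(t).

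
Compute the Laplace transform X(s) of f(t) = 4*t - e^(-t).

X(s) = -1/(s + 1) + 4/s^2

By linearity of the Laplace transform, transform each term separately.
(4)·[L{t} = 1!/s^2 = 1/s^2]; (-1)·[L{e^(-t)} = 1/(s + 1)].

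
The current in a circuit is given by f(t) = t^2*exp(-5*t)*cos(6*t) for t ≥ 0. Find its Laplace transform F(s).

L{cos(6t)} = s/(s^2 + 36).
Multiplying by e^(-5t) shifts s → s + 5, so L{exp(-5*t)*cos(6*t)} = (s + 5)/((s + 5)^2 + 36).
Then apply L{t^2·g(t)} = (-1)^2 d^2/ds^2[G(s)] with G(s) = (s + 5)/((s + 5)^2 + 36):
differentiating 2 times and applying the sign gives 2*(s + 5)*(s^2 + 10*s - 83)/(s^2 + 10*s + 61)^3.

F(s) = 2*(s + 5)*(s^2 + 10*s - 83)/(s^2 + 10*s + 61)^3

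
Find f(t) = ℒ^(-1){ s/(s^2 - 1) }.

f(t) = cosh(t)

Since L{cosh(t)} = s/(s^2 - 1), the inverse is cosh(t).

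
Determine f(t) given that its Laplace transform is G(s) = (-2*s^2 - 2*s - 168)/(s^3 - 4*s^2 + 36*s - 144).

f(t) = -4*exp(4*t) + sin(6*t) + 2*cos(6*t)

Factor the denominator: s^3 - 4*s^2 + 36*s - 144 = (s - 4)*(s^2 + 36).
Partial fraction decomposition gives [-4/(s - 4)] + [2*s/(s^2 + 36)] + [6/(s^2 + 36)].
Invert each term: -4/(s - 4) ↔ -4e^(4t); 2·s/(s^2 + 36) ↔ 2cos(6t); 1·6/(s^2 + 36) ↔ sin(6t).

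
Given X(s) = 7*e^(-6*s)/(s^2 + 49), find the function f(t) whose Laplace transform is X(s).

The factor e^(-6s) signals a time shift by c = 6 (second shifting theorem).
L{sin(7t)} = 7/(s^2 + 49), so L^-1{7/(s^2 + 49)} = sin(7*t).
Hence the inverse is u(t - 6) times that function evaluated at t - 6.

f(t) = Heaviside(t - 6)*(sin(7*t - 42))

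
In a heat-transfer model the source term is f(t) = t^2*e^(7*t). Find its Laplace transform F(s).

L{e^(7t)} = 1/(s - 7).
Then apply L{t^2·g(t)} = (-1)^2 d^2/ds^2[G(s)] with G(s) = 1/(s - 7):
differentiating 2 times and applying the sign gives 2/(s - 7)^3.

F(s) = 2/(s - 7)^3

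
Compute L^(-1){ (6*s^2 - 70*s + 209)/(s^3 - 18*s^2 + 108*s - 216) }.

Factor the denominator: s^3 - 18*s^2 + 108*s - 216 = (s - 6)^3.
Partial fraction decomposition gives [6/(s - 6)] + [2/(s - 6)^2] + [5/(s - 6)^3].
Invert each term: 6/(s - 6) ↔ 6e^(6t); 2/(s - 6)^2 ↔ 2t·e^(6t); 5/(s - 6)^3 ↔ (5/2)t^2·e^(6t).

5*t^2*exp(6*t)/2 + 2*t*exp(6*t) + 6*exp(6*t)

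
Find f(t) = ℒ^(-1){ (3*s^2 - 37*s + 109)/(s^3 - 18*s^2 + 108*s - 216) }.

f(t) = -5*t^2*exp(6*t)/2 - t*exp(6*t) + 3*exp(6*t)

Factor the denominator: s^3 - 18*s^2 + 108*s - 216 = (s - 6)^3.
Partial fraction decomposition gives [3/(s - 6)] + [-1/(s - 6)^2] + [-5/(s - 6)^3].
Invert each term: 3/(s - 6) ↔ 3e^(6t); -1/(s - 6)^2 ↔ -t·e^(6t); -5/(s - 6)^3 ↔ (-5/2)t^2·e^(6t).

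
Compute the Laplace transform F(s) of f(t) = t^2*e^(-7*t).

F(s) = 2/(s + 7)^3

L{e^(-7t)} = 1/(s + 7).
Then apply L{t^2·g(t)} = (-1)^2 d^2/ds^2[G(s)] with G(s) = 1/(s + 7):
differentiating 2 times and applying the sign gives 2/(s + 7)^3.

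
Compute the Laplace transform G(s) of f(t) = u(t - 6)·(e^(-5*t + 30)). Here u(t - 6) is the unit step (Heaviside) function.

By the second shifting theorem, L{u(t - c)·g(t - c)} = e^(-cs)·H(s) with c = 6 and H(s) = L{g(t)}.
L{e^(-5t)} = 1/(s + 5).

G(s) = exp(-6*s)/(s + 5)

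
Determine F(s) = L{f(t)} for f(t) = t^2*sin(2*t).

F(s) = 4*(3*s^2 - 4)/(s^2 + 4)^3

L{sin(2t)} = 2/(s^2 + 4).
Then apply L{t^2·g(t)} = (-1)^2 d^2/ds^2[G(s)] with G(s) = 2/(s^2 + 4):
differentiating 2 times and applying the sign gives 4*(3*s^2 - 4)/(s^2 + 4)^3.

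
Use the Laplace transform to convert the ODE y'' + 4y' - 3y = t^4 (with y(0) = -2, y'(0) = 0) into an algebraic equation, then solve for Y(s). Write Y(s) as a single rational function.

Y(s) = (-2*s^6 - 8*s^5 + 24)/(s^7 + 4*s^6 - 3*s^5)

Take the Laplace transform of both sides.
Using L{y''} = s^2 Y - s·y(0) - y'(0) and L{y'} = sY - y(0), with y(0) = -2, y'(0) = 0, the left side becomes (s^2 + 4*s - 3)Y - (-2*s - 8).
The right side is L{t^4} = 24/s^5.
So (s^2 + 4*s - 3)Y = 24/s^5 + (-2*s - 8).
Solve for Y(s) and write it as one ratio of polynomials.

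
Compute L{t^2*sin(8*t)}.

L{sin(8t)} = 8/(s^2 + 64).
Then apply L{t^2·g(t)} = (-1)^2 d^2/ds^2[G(s)] with G(s) = 8/(s^2 + 64):
differentiating 2 times and applying the sign gives 16*(3*s^2 - 64)/(s^2 + 64)^3.

16*(3*s^2 - 64)/(s^2 + 64)^3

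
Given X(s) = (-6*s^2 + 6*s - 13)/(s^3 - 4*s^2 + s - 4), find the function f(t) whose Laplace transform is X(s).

Factor the denominator: s^3 - 4*s^2 + s - 4 = (s - 4)*(s^2 + 1).
Partial fraction decomposition gives [-5/(s - 4)] + [-s/(s^2 + 1)] + [2/(s^2 + 1)].
Invert each term: -5/(s - 4) ↔ -5e^(4t); -1·s/(s^2 + 1) ↔ -cos(t); 2·1/(s^2 + 1) ↔ 2sin(t).

f(t) = -5*exp(4*t) + 2*sin(t) - cos(t)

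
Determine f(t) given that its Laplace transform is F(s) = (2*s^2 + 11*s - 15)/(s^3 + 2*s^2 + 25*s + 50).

Factor the denominator: s^3 + 2*s^2 + 25*s + 50 = (s + 2)*(s^2 + 25).
Partial fraction decomposition gives [-1/(s + 2)] + [3*s/(s^2 + 25)] + [5/(s^2 + 25)].
Invert each term: -1/(s + 2) ↔ -e^(-2t); 3·s/(s^2 + 25) ↔ 3cos(5t); 1·5/(s^2 + 25) ↔ sin(5t).

f(t) = sin(5*t) + 3*cos(5*t) - exp(-2*t)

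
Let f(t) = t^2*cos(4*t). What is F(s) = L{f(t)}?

F(s) = 2*s*(s^2 - 48)/(s^2 + 16)^3

L{cos(4t)} = s/(s^2 + 16).
Then apply L{t^2·g(t)} = (-1)^2 d^2/ds^2[G(s)] with G(s) = s/(s^2 + 16):
differentiating 2 times and applying the sign gives 2*s*(s^2 - 48)/(s^2 + 16)^3.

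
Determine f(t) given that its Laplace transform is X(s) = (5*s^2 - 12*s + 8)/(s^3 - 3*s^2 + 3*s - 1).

Factor the denominator: s^3 - 3*s^2 + 3*s - 1 = (s - 1)^3.
Partial fraction decomposition gives [5/(s - 1)] + [-2/(s - 1)^2] + [(s - 1)^(-3)].
Invert each term: 5/(s - 1) ↔ 5e^(t); -2/(s - 1)^2 ↔ -2t·e^(t); 1/(s - 1)^3 ↔ (1/2)t^2·e^(t).

f(t) = t^2*exp(t)/2 - 2*t*exp(t) + 5*exp(t)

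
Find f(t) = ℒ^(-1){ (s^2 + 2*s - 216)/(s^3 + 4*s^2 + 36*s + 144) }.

f(t) = -3*sin(6*t) + 5*cos(6*t) - 4*exp(-4*t)

Factor the denominator: s^3 + 4*s^2 + 36*s + 144 = (s + 4)*(s^2 + 36).
Partial fraction decomposition gives [-4/(s + 4)] + [5*s/(s^2 + 36)] + [-18/(s^2 + 36)].
Invert each term: -4/(s + 4) ↔ -4e^(-4t); 5·s/(s^2 + 36) ↔ 5cos(6t); -3·6/(s^2 + 36) ↔ -3sin(6t).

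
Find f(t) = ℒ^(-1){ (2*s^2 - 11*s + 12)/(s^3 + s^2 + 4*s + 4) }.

Factor the denominator: s^3 + s^2 + 4*s + 4 = (s + 1)*(s^2 + 4).
Partial fraction decomposition gives [5/(s + 1)] + [-3*s/(s^2 + 4)] + [-8/(s^2 + 4)].
Invert each term: 5/(s + 1) ↔ 5e^(-t); -3·s/(s^2 + 4) ↔ -3cos(2t); -4·2/(s^2 + 4) ↔ -4sin(2t).

f(t) = -4*sin(2*t) - 3*cos(2*t) + 5*exp(-t)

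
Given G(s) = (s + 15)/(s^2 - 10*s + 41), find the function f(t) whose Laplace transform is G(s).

f(t) = 5*exp(5*t)*sin(4*t) + exp(5*t)*cos(4*t)

Complete the square in the denominator: s^2 - 10*s + 41 = (s - 5)^2 + 4^2.
Split the numerator to match: s + 15 = 1·(s - 5) + 5·4.
Invert each term: 1·(s - 5)/((s - 5)^2 + 16) ↔ e^(5t)cos(4t); 5·4/((s - 5)^2 + 16) ↔ 5e^(5t)sin(4t).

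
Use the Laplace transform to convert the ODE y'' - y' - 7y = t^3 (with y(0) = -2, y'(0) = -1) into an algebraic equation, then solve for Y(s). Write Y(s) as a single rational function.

Take the Laplace transform of both sides.
The derivative rules (L{y''} = s^2 Y - s·y(0) - y'(0) and L{y'} = sY - y(0), with y(0) = -2, y'(0) = -1) turn the left side into (s^2 - s - 7)Y - (-2*s + 1).
The right side is L{t^3} = 6/s^4.
So (s^2 - s - 7)Y = 6/s^4 + (-2*s + 1).
Isolate Y and clear denominators.

Y(s) = (-2*s^5 + s^4 + 6)/(s^6 - s^5 - 7*s^4)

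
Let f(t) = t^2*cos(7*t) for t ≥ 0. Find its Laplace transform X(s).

L{cos(7t)} = s/(s^2 + 49).
Then apply L{t^2·g(t)} = (-1)^2 d^2/ds^2[G(s)] with G(s) = s/(s^2 + 49):
differentiating 2 times and applying the sign gives 2*s*(s^2 - 147)/(s^2 + 49)^3.

X(s) = 2*s*(s^2 - 147)/(s^2 + 49)^3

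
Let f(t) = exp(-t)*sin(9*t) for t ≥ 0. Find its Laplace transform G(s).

L{sin(9t)} = 9/(s^2 + 81).
By the first shifting theorem, multiplying by e^(-t) replaces s with s + 1.

G(s) = 9/((s + 1)^2 + 81)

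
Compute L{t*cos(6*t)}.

(s - 6)*(s + 6)/(s^2 + 36)^2

L{cos(6t)} = s/(s^2 + 36).
Then apply L{t·g(t)} = -d/ds[G(s)] with G(s) = s/(s^2 + 36):
differentiating 1 time and applying the sign gives (s - 6)*(s + 6)/(s^2 + 36)^2.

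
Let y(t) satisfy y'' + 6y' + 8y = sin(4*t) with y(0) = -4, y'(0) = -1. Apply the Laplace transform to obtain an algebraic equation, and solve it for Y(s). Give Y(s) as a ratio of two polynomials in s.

Transform both sides with L{·}.
Using L{y''} = s^2 Y - s·y(0) - y'(0) and L{y'} = sY - y(0), with y(0) = -4, y'(0) = -1, the left side becomes (s^2 + 6*s + 8)Y - (-4*s - 25).
The right side is L{sin(4*t)} = 4/(s^2 + 16).
So (s^2 + 6*s + 8)Y = 4/(s^2 + 16) + (-4*s - 25).
Solve for Y(s) and write it as one ratio of polynomials.

Y(s) = (-4*s^3 - 25*s^2 - 64*s - 396)/(s^4 + 6*s^3 + 24*s^2 + 96*s + 128)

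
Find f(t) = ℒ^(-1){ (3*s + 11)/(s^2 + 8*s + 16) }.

f(t) = -t*exp(-4*t) + 3*exp(-4*t)

Factor the denominator: s^2 + 8*s + 16 = (s + 4)^2.
Partial fraction decomposition gives [3/(s + 4)] + [-1/(s + 4)^2].
Invert each term: 3/(s + 4) ↔ 3e^(-4t); -1/(s + 4)^2 ↔ -t·e^(-4t).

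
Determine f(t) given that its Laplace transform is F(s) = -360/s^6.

f(t) = -3*t^5

Since L{t^5} = 5!/s^6 = 120/s^6, the inverse is t^5, scaled by -3.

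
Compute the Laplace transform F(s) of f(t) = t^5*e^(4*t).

L{t^5} = 5!/s^6 = 120/s^6.
By the first shifting theorem, multiplying by e^(4t) replaces s with s - 4.

F(s) = 120/(s - 4)^6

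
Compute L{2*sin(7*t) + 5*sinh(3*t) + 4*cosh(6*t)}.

By linearity of the Laplace transform, transform each term separately.
(5)·[L{sinh(3t)} = 3/(s^2 - 9)]; (4)·[L{cosh(6t)} = s/(s^2 - 36)]; (2)·[L{sin(7t)} = 7/(s^2 + 49)].

4*s/(s^2 - 36) + 14/(s^2 + 49) + 15/(s^2 - 9)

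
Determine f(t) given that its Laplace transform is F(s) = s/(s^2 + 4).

f(t) = cos(2*t)

Since L{cos(2t)} = s/(s^2 + 4), the inverse is cos(2*t).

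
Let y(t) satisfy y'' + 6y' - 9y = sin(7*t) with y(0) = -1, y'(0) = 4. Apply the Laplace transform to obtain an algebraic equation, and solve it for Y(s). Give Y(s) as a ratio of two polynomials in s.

Transform both sides with L{·}.
Using L{y''} = s^2 Y - s·y(0) - y'(0) and L{y'} = sY - y(0), with y(0) = -1, y'(0) = 4, the left side becomes (s^2 + 6*s - 9)Y - (-s - 2).
The right side is L{sin(7*t)} = 7/(s^2 + 49).
So (s^2 + 6*s - 9)Y = 7/(s^2 + 49) + (-s - 2).
Isolate Y and clear denominators.

Y(s) = (-s^3 - 2*s^2 - 49*s - 91)/(s^4 + 6*s^3 + 40*s^2 + 294*s - 441)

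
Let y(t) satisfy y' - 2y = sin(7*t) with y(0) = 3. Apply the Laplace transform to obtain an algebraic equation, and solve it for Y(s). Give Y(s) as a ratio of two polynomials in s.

Apply the Laplace transform to the equation.
The derivative rules (L{y'} = sY - y(0) = sY - 3) turn the left side into (s - 2)Y - (3).
The right side is L{sin(7*t)} = 7/(s^2 + 49).
So (s - 2)Y = 7/(s^2 + 49) + (3).
Isolate Y and clear denominators.

Y(s) = (3*s^2 + 154)/(s^3 - 2*s^2 + 49*s - 98)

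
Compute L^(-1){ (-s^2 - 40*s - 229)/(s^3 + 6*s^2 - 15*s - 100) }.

Factor the denominator: s^3 + 6*s^2 - 15*s - 100 = (s - 4)*(s + 5)^2.
Partial fraction decomposition gives [4/(s + 5)] + [6/(s + 5)^2] + [-5/(s - 4)].
Invert each term: 4/(s + 5) ↔ 4e^(-5t); 6/(s + 5)^2 ↔ 6t·e^(-5t); -5/(s - 4) ↔ -5e^(4t).

6*t*exp(-5*t) - 5*exp(4*t) + 4*exp(-5*t)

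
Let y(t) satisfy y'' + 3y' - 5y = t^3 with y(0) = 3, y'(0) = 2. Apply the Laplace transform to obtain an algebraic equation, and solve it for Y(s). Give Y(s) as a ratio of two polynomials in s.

Y(s) = (3*s^5 + 11*s^4 + 6)/(s^6 + 3*s^5 - 5*s^4)

Take the Laplace transform of both sides.
The derivative rules (L{y''} = s^2 Y - s·y(0) - y'(0) and L{y'} = sY - y(0), with y(0) = 3, y'(0) = 2) turn the left side into (s^2 + 3*s - 5)Y - (3*s + 11).
The right side is L{t^3} = 6/s^4.
So (s^2 + 3*s - 5)Y = 6/s^4 + (3*s + 11).
Solve for Y(s) and write it as one ratio of polynomials.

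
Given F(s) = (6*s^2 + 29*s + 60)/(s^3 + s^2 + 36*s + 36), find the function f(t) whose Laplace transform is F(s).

Factor the denominator: s^3 + s^2 + 36*s + 36 = (s + 1)*(s^2 + 36).
Partial fraction decomposition gives [1/(s + 1)] + [5*s/(s^2 + 36)] + [24/(s^2 + 36)].
Invert each term: 1/(s + 1) ↔ e^(-t); 5·s/(s^2 + 36) ↔ 5cos(6t); 4·6/(s^2 + 36) ↔ 4sin(6t).

f(t) = 4*sin(6*t) + 5*cos(6*t) + exp(-t)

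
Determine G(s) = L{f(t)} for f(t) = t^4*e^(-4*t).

G(s) = 24/(s + 4)^5

L{t^4} = 4!/s^5 = 24/s^5.
By the first shifting theorem, multiplying by e^(-4t) replaces s with s + 4.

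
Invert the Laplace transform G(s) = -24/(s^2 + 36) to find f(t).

f(t) = -4*sin(6*t)

Since L{sin(6t)} = 6/(s^2 + 36), the inverse is sin(6*t), scaled by -4.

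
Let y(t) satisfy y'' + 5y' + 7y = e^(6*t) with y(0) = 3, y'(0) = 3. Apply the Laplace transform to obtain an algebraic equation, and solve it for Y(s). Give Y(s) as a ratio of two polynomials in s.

Apply the Laplace transform to the equation.
Using L{y''} = s^2 Y - s·y(0) - y'(0) and L{y'} = sY - y(0), with y(0) = 3, y'(0) = 3, the left side becomes (s^2 + 5*s + 7)Y - (3*s + 18).
The right side is L{e^(6*t)} = 1/(s - 6).
So (s^2 + 5*s + 7)Y = 1/(s - 6) + (3*s + 18).
Isolate Y and clear denominators.

Y(s) = (3*s^2 - 107)/(s^3 - s^2 - 23*s - 42)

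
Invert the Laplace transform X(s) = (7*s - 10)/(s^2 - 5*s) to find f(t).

f(t) = 5*exp(5*t) + 2

Factor the denominator: s^2 - 5*s = s*(s - 5).
Partial fraction decomposition gives [2/s] + [5/(s - 5)].
Invert each term: 2/(s - 0) ↔ 2e^(0t); 5/(s - 5) ↔ 5e^(5t).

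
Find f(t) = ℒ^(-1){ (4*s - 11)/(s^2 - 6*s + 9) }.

Factor the denominator: s^2 - 6*s + 9 = (s - 3)^2.
Partial fraction decomposition gives [4/(s - 3)] + [(s - 3)^(-2)].
Invert each term: 4/(s - 3) ↔ 4e^(3t); 1/(s - 3)^2 ↔ t·e^(3t).

f(t) = t*exp(3*t) + 4*exp(3*t)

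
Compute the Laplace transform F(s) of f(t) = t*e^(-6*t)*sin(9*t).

F(s) = 18*(s + 6)/(s^2 + 12*s + 117)^2

L{sin(9t)} = 9/(s^2 + 81).
Multiplying by e^(-6t) shifts s → s + 6, so L{e^(-6*t)*sin(9*t)} = 9/((s + 6)^2 + 81).
Then apply L{t·g(t)} = -d/ds[G(s)] with G(s) = 9/((s + 6)^2 + 81):
differentiating 1 time and applying the sign gives 18*(s + 6)/(s^2 + 12*s + 117)^2.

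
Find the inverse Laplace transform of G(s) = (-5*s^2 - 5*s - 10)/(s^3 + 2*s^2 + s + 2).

-3*sin(t) - cos(t) - 4*exp(-2*t)

Factor the denominator: s^3 + 2*s^2 + s + 2 = (s + 2)*(s^2 + 1).
Partial fraction decomposition gives [-4/(s + 2)] + [-s/(s^2 + 1)] + [-3/(s^2 + 1)].
Invert each term: -4/(s + 2) ↔ -4e^(-2t); -1·s/(s^2 + 1) ↔ -cos(t); -3·1/(s^2 + 1) ↔ -3sin(t).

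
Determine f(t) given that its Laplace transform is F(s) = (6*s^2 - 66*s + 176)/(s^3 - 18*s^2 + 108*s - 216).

Factor the denominator: s^3 - 18*s^2 + 108*s - 216 = (s - 6)^3.
Partial fraction decomposition gives [6/(s - 6)] + [6/(s - 6)^2] + [-4/(s - 6)^3].
Invert each term: 6/(s - 6) ↔ 6e^(6t); 6/(s - 6)^2 ↔ 6t·e^(6t); -4/(s - 6)^3 ↔ (-2)t^2·e^(6t).

f(t) = -2*t^2*exp(6*t) + 6*t*exp(6*t) + 6*exp(6*t)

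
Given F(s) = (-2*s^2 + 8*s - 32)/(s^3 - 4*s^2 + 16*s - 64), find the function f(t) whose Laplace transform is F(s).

f(t) = -exp(4*t) + sin(4*t) - cos(4*t)

Factor the denominator: s^3 - 4*s^2 + 16*s - 64 = (s - 4)*(s^2 + 16).
Partial fraction decomposition gives [-1/(s - 4)] + [-s/(s^2 + 16)] + [4/(s^2 + 16)].
Invert each term: -1/(s - 4) ↔ -e^(4t); -1·s/(s^2 + 16) ↔ -cos(4t); 1·4/(s^2 + 16) ↔ sin(4t).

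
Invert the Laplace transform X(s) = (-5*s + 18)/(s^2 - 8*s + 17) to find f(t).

f(t) = -2*exp(4*t)*sin(t) - 5*exp(4*t)*cos(t)

Complete the square in the denominator: s^2 - 8*s + 17 = (s - 4)^2 + 1^2.
Split the numerator to match: -5*s + 18 = -5·(s - 4) - 2·1.
Invert each term: -5·(s - 4)/((s - 4)^2 + 1) ↔ -5e^(4t)cos(t); -2·1/((s - 4)^2 + 1) ↔ -2e^(4t)sin(t).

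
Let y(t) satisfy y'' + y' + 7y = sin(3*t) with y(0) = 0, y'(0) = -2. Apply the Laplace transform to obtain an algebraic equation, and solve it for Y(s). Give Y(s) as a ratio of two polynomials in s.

Transform both sides with L{·}.
With L{y''} = s^2 Y - s·y(0) - y'(0) and L{y'} = sY - y(0), with y(0) = 0, y'(0) = -2: the LHS transforms to (s^2 + s + 7)Y - (-2).
The right side is L{sin(3*t)} = 3/(s^2 + 9).
So (s^2 + s + 7)Y = 3/(s^2 + 9) + (-2).
Solve for Y(s) and write it as one ratio of polynomials.

Y(s) = (-2*s^2 - 15)/(s^4 + s^3 + 16*s^2 + 9*s + 63)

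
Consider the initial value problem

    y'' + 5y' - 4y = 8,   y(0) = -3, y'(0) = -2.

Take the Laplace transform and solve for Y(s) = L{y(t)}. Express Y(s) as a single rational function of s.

Y(s) = (-3*s^2 - 17*s + 8)/(s^3 + 5*s^2 - 4*s)

Take the Laplace transform of both sides.
Using L{y''} = s^2 Y - s·y(0) - y'(0) and L{y'} = sY - y(0), with y(0) = -3, y'(0) = -2, the left side becomes (s^2 + 5*s - 4)Y - (-3*s - 17).
The right side is L{8} = 8/s.
So (s^2 + 5*s - 4)Y = 8/s + (-3*s - 17).
Divide through and combine into a single rational function.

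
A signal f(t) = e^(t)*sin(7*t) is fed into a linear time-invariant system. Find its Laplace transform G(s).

G(s) = 7/((s - 1)^2 + 49)

L{sin(7t)} = 7/(s^2 + 49).
By the first shifting theorem, multiplying by e^(t) replaces s with s - 1.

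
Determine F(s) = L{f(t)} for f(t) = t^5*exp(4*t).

F(s) = 120/(s - 4)^6

L{t^5} = 5!/s^6 = 120/s^6.
By the first shifting theorem, multiplying by e^(4t) replaces s with s - 4.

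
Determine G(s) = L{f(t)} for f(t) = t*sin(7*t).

L{sin(7t)} = 7/(s^2 + 49).
Then apply L{t·g(t)} = -d/ds[H(s)] with H(s) = 7/(s^2 + 49):
differentiating 1 time and applying the sign gives 14*s/(s^2 + 49)^2.

G(s) = 14*s/(s^2 + 49)^2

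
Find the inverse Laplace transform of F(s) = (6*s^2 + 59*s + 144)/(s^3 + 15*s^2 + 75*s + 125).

Factor the denominator: s^3 + 15*s^2 + 75*s + 125 = (s + 5)^3.
Partial fraction decomposition gives [6/(s + 5)] + [-1/(s + 5)^2] + [-1/(s + 5)^3].
Invert each term: 6/(s + 5) ↔ 6e^(-5t); -1/(s + 5)^2 ↔ -t·e^(-5t); -1/(s + 5)^3 ↔ (-1/2)t^2·e^(-5t).

-t^2*exp(-5*t)/2 - t*exp(-5*t) + 6*exp(-5*t)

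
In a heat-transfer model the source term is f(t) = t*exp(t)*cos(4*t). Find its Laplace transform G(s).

L{cos(4t)} = s/(s^2 + 16).
Multiplying by e^(t) shifts s → s - 1, so L{exp(t)*cos(4*t)} = (s - 1)/((s - 1)^2 + 16).
Then apply L{t·g(t)} = -d/ds[H(s)] with H(s) = (s - 1)/((s - 1)^2 + 16):
differentiating 1 time and applying the sign gives (s - 5)*(s + 3)/(s^2 - 2*s + 17)^2.

G(s) = (s - 5)*(s + 3)/(s^2 - 2*s + 17)^2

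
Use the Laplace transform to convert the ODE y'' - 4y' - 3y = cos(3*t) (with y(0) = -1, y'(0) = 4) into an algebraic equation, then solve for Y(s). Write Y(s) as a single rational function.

Transform both sides with L{·}.
With L{y''} = s^2 Y - s·y(0) - y'(0) and L{y'} = sY - y(0), with y(0) = -1, y'(0) = 4: the LHS transforms to (s^2 - 4*s - 3)Y - (-s + 8).
The right side is L{cos(3*t)} = s/(s^2 + 9).
So (s^2 - 4*s - 3)Y = s/(s^2 + 9) + (-s + 8).
Isolate Y and clear denominators.

Y(s) = (-s^3 + 8*s^2 - 8*s + 72)/(s^4 - 4*s^3 + 6*s^2 - 36*s - 27)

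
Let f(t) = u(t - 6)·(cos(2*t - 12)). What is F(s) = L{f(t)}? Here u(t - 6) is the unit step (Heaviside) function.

F(s) = s*exp(-6*s)/(s^2 + 4)

By the second shifting theorem, L{u(t - c)·g(t - c)} = e^(-cs)·G(s) with c = 6 and G(s) = L{g(t)}.
L{cos(2t)} = s/(s^2 + 4).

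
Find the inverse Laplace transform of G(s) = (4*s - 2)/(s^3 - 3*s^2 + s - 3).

exp(3*t) + sin(t) - cos(t)

Factor the denominator: s^3 - 3*s^2 + s - 3 = (s - 3)*(s^2 + 1).
Partial fraction decomposition gives [1/(s - 3)] + [-s/(s^2 + 1)] + [1/(s^2 + 1)].
Invert each term: 1/(s - 3) ↔ e^(3t); -1·s/(s^2 + 1) ↔ -cos(t); 1·1/(s^2 + 1) ↔ sin(t).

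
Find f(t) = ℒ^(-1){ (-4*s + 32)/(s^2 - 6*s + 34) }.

Complete the square in the denominator: s^2 - 6*s + 34 = (s - 3)^2 + 5^2.
Split the numerator to match: -4*s + 32 = -4·(s - 3) + 4·5.
Invert each term: -4·(s - 3)/((s - 3)^2 + 25) ↔ -4e^(3t)cos(5t); 4·5/((s - 3)^2 + 25) ↔ 4e^(3t)sin(5t).

f(t) = 4*exp(3*t)*sin(5*t) - 4*exp(3*t)*cos(5*t)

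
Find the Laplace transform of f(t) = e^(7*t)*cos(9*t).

L{cos(9t)} = s/(s^2 + 81).
By the first shifting theorem, multiplying by e^(7t) replaces s with s - 7.

(s - 7)/((s - 7)^2 + 81)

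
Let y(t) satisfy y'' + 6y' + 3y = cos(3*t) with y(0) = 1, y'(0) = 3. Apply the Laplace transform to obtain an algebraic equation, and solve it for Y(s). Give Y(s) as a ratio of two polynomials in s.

Transform both sides with L{·}.
The derivative rules (L{y''} = s^2 Y - s·y(0) - y'(0) and L{y'} = sY - y(0), with y(0) = 1, y'(0) = 3) turn the left side into (s^2 + 6*s + 3)Y - (s + 9).
The right side is L{cos(3*t)} = s/(s^2 + 9).
So (s^2 + 6*s + 3)Y = s/(s^2 + 9) + (s + 9).
Isolate Y and clear denominators.

Y(s) = (s^3 + 9*s^2 + 10*s + 81)/(s^4 + 6*s^3 + 12*s^2 + 54*s + 27)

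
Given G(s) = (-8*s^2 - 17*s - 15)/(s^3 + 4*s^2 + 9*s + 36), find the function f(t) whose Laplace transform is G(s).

f(t) = sin(3*t) - 5*cos(3*t) - 3*exp(-4*t)

Factor the denominator: s^3 + 4*s^2 + 9*s + 36 = (s + 4)*(s^2 + 9).
Partial fraction decomposition gives [-3/(s + 4)] + [-5*s/(s^2 + 9)] + [3/(s^2 + 9)].
Invert each term: -3/(s + 4) ↔ -3e^(-4t); -5·s/(s^2 + 9) ↔ -5cos(3t); 1·3/(s^2 + 9) ↔ sin(3t).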